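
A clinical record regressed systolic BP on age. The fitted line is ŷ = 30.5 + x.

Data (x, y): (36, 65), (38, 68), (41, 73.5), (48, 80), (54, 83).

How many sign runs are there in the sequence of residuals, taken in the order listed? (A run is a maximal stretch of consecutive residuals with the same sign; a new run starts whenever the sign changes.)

x=36: ŷ = 30.5 + 36 = 66.5; r = 65 − 66.5 = -1.5
x=38: ŷ = 30.5 + 38 = 68.5; r = 68 − 68.5 = -0.5
x=41: ŷ = 30.5 + 41 = 71.5; r = 73.5 − 71.5 = 2
x=48: ŷ = 30.5 + 48 = 78.5; r = 80 − 78.5 = 1.5
x=54: ŷ = 30.5 + 54 = 84.5; r = 83 − 84.5 = -1.5
Signs: − − + + −
Runs: −×2, +×2, −×1 → 3

3 runs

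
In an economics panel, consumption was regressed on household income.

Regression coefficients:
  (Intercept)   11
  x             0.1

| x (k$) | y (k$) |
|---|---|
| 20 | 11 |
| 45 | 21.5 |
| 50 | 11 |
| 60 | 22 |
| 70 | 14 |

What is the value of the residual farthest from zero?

e = 6

x=20: ŷ = 11 + 0.1·20 = 13; e = 11 − 13 = -2
x=45: ŷ = 11 + 0.1·45 = 15.5; e = 21.5 − 15.5 = 6
x=50: ŷ = 11 + 0.1·50 = 16; e = 11 − 16 = -5
x=60: ŷ = 11 + 0.1·60 = 17; e = 22 − 17 = 5
x=70: ŷ = 11 + 0.1·70 = 18; e = 14 − 18 = -4
Largest |e| is 6 at x = 45, residual 6.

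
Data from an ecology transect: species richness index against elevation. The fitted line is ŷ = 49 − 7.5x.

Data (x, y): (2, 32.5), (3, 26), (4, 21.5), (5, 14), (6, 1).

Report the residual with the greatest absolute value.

e = -3

x=2: ŷ = 49 − 7.5·2 = 34; e = 32.5 − 34 = -1.5
x=3: ŷ = 49 − 7.5·3 = 26.5; e = 26 − 26.5 = -0.5
x=4: ŷ = 49 − 7.5·4 = 19; e = 21.5 − 19 = 2.5
x=5: ŷ = 49 − 7.5·5 = 11.5; e = 14 − 11.5 = 2.5
x=6: ŷ = 49 − 7.5·6 = 4; e = 1 − 4 = -3
Largest |e| is 3 at x = 6, residual -3.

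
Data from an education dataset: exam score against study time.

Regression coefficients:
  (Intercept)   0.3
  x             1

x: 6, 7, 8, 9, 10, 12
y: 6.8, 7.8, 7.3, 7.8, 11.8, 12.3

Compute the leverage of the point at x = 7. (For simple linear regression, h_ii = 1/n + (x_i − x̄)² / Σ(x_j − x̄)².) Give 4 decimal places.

x̄ = (6 + 7 + 8 + 9 + 10 + 12)/6 = 8.66667
Σ(x − x̄)² = 7.11111 + 2.77778 + 0.444444 + 0.111111 + 1.77778 + 11.1111 = 23.3333
h = 1/6 + (-1.66667)²/23.3333 = 0.166667 + 0.119048 = 0.2857

h = 0.2857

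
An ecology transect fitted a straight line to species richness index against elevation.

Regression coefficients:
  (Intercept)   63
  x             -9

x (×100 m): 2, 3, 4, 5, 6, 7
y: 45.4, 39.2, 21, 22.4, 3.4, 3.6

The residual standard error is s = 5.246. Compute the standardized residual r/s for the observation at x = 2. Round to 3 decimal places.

0.076

ŷ = 63 − 9·2 = 45
r = 45.4 − 45 = 0.4
r/s = 0.4 / 5.246 = 0.076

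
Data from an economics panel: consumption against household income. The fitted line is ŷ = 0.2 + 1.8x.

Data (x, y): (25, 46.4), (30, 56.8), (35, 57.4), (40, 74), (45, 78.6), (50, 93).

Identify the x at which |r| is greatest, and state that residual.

x = 35, r = -5.8

x=25: ŷ = 0.2 + 1.8·25 = 45.2; r = 46.4 − 45.2 = 1.2
x=30: ŷ = 0.2 + 1.8·30 = 54.2; r = 56.8 − 54.2 = 2.6
x=35: ŷ = 0.2 + 1.8·35 = 63.2; r = 57.4 − 63.2 = -5.8
x=40: ŷ = 0.2 + 1.8·40 = 72.2; r = 74 − 72.2 = 1.8
x=45: ŷ = 0.2 + 1.8·45 = 81.2; r = 78.6 − 81.2 = -2.6
x=50: ŷ = 0.2 + 1.8·50 = 90.2; r = 93 − 90.2 = 2.8
Largest |r| is 5.8 at x = 35, residual -5.8.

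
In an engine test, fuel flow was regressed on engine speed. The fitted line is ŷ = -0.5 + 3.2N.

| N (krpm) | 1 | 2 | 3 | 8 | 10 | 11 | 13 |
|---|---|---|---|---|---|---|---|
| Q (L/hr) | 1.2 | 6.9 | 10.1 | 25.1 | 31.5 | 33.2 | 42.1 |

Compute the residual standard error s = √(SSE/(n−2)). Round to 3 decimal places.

s = 1.225

N=1: ŷ = -0.5 + 3.2·1 = 2.7; e = 1.2 − 2.7 = -1.5
N=2: ŷ = -0.5 + 3.2·2 = 5.9; e = 6.9 − 5.9 = 1
N=3: ŷ = -0.5 + 3.2·3 = 9.1; e = 10.1 − 9.1 = 1
N=8: ŷ = -0.5 + 3.2·8 = 25.1; e = 25.1 − 25.1 = 0
N=10: ŷ = -0.5 + 3.2·10 = 31.5; e = 31.5 − 31.5 = 0
N=11: ŷ = -0.5 + 3.2·11 = 34.7; e = 33.2 − 34.7 = -1.5
N=13: ŷ = -0.5 + 3.2·13 = 41.1; e = 42.1 − 41.1 = 1
SSE = 2.25 + 1 + 1 + 0 + 0 + 2.25 + 1 = 7.5
s = √(7.5/5) = √1.5 ≈ 1.225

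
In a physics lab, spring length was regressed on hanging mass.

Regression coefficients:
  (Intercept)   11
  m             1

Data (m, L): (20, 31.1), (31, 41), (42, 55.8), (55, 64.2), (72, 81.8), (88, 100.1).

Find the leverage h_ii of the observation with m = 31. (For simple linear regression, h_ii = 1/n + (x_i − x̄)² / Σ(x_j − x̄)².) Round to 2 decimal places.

h = 0.29

m̄ = (20 + 31 + 42 + 55 + 72 + 88)/6 = 51.3333
Σ(m − m̄)² = 981.778 + 413.444 + 87.1111 + 13.4444 + 427.111 + 1344.44 = 3267.33
h = 1/6 + (-20.3333)²/3267.33 = 0.166667 + 0.126539 = 0.29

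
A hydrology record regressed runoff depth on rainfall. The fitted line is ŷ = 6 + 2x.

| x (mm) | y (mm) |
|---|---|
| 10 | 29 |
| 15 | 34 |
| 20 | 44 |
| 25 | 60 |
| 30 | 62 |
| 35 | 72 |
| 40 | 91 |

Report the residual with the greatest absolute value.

e = 5

x=10: ŷ = 6 + 2·10 = 26; e = 29 − 26 = 3
x=15: ŷ = 6 + 2·15 = 36; e = 34 − 36 = -2
x=20: ŷ = 6 + 2·20 = 46; e = 44 − 46 = -2
x=25: ŷ = 6 + 2·25 = 56; e = 60 − 56 = 4
x=30: ŷ = 6 + 2·30 = 66; e = 62 − 66 = -4
x=35: ŷ = 6 + 2·35 = 76; e = 72 − 76 = -4
x=40: ŷ = 6 + 2·40 = 86; e = 91 − 86 = 5
Largest |e| is 5 at x = 40, residual 5.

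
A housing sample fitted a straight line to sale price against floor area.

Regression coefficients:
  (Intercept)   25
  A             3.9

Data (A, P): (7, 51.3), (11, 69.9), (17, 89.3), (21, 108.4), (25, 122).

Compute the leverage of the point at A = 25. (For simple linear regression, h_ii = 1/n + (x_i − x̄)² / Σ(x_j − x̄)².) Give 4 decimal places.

h = 0.5639

Ā = (7 + 11 + 17 + 21 + 25)/5 = 16.2
Σ(A − Ā)² = 84.64 + 27.04 + 0.64 + 23.04 + 77.44 = 212.8
h = 1/5 + (8.8)²/212.8 = 0.2 + 0.36391 = 0.5639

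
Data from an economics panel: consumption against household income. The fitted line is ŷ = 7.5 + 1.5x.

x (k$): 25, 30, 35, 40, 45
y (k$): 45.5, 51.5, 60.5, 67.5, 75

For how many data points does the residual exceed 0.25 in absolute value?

3

x=25: ŷ = 7.5 + 1.5·25 = 45; r = 45.5 − 45 = 0.5
x=30: ŷ = 7.5 + 1.5·30 = 52.5; r = 51.5 − 52.5 = -1
x=35: ŷ = 7.5 + 1.5·35 = 60; r = 60.5 − 60 = 0.5
x=40: ŷ = 7.5 + 1.5·40 = 67.5; r = 67.5 − 67.5 = 0
x=45: ŷ = 7.5 + 1.5·45 = 75; r = 75 − 75 = 0
|r| > 0.25: x=25 (|r|=0.5), x=30 (|r|=1), x=35 (|r|=0.5) → 3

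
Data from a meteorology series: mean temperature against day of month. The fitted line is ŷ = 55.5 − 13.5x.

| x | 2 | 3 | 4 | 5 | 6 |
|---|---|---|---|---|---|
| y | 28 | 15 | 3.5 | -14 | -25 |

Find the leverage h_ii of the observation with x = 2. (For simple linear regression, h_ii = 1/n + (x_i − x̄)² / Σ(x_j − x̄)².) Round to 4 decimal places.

x̄ = (2 + 3 + 4 + 5 + 6)/5 = 4
Σ(x − x̄)² = 4 + 1 + 0 + 1 + 4 = 10
h = 1/5 + (-2)²/10 = 0.2 + 0.4 = 0.6000

h = 0.6000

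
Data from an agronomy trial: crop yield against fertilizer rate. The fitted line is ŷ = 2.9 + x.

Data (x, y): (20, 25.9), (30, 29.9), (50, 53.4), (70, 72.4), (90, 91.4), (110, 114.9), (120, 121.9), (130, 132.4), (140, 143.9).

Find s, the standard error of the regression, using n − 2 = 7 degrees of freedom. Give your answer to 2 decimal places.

s = 1.96

x=20: ŷ = 2.9 + 20 = 22.9; e = 25.9 − 22.9 = 3
x=30: ŷ = 2.9 + 30 = 32.9; e = 29.9 − 32.9 = -3
x=50: ŷ = 2.9 + 50 = 52.9; e = 53.4 − 52.9 = 0.5
x=70: ŷ = 2.9 + 70 = 72.9; e = 72.4 − 72.9 = -0.5
x=90: ŷ = 2.9 + 90 = 92.9; e = 91.4 − 92.9 = -1.5
x=110: ŷ = 2.9 + 110 = 112.9; e = 114.9 − 112.9 = 2
x=120: ŷ = 2.9 + 120 = 122.9; e = 121.9 − 122.9 = -1
x=130: ŷ = 2.9 + 130 = 132.9; e = 132.4 − 132.9 = -0.5
x=140: ŷ = 2.9 + 140 = 142.9; e = 143.9 − 142.9 = 1
SSE = 9 + 9 + 0.25 + 0.25 + 2.25 + 4 + 1 + 0.25 + 1 = 27
s = √(27/7) = √3.85714 ≈ 1.96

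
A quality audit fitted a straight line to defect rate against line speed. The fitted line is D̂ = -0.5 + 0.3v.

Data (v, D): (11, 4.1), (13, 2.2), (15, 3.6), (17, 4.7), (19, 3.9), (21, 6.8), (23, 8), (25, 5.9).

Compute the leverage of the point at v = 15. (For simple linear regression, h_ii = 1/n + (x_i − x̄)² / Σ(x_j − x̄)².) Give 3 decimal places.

h = 0.179

v̄ = (11 + 13 + 15 + 17 + 19 + 21 + 23 + 25)/8 = 18
Σ(v − v̄)² = 49 + 25 + 9 + 1 + 1 + 9 + 25 + 49 = 168
h = 1/8 + (-3)²/168 = 0.125 + 0.0535714 = 0.179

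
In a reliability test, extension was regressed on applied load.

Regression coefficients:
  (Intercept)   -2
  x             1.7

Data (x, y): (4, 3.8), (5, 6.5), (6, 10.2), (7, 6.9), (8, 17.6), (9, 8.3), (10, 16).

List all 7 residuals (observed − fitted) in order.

-1, 0, 2, -3, 6, -5, 1

x=4: ŷ = -2 + 1.7·4 = 4.8; e = 3.8 − 4.8 = -1
x=5: ŷ = -2 + 1.7·5 = 6.5; e = 6.5 − 6.5 = 0
x=6: ŷ = -2 + 1.7·6 = 8.2; e = 10.2 − 8.2 = 2
x=7: ŷ = -2 + 1.7·7 = 9.9; e = 6.9 − 9.9 = -3
x=8: ŷ = -2 + 1.7·8 = 11.6; e = 17.6 − 11.6 = 6
x=9: ŷ = -2 + 1.7·9 = 13.3; e = 8.3 − 13.3 = -5
x=10: ŷ = -2 + 1.7·10 = 15; e = 16 − 15 = 1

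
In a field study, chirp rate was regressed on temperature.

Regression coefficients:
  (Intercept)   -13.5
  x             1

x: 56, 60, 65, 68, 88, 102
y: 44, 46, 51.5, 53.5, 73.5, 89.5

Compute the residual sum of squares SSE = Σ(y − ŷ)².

x=56: ŷ = -13.5 + 56 = 42.5; r = 44 − 42.5 = 1.5
x=60: ŷ = -13.5 + 60 = 46.5; r = 46 − 46.5 = -0.5
x=65: ŷ = -13.5 + 65 = 51.5; r = 51.5 − 51.5 = 0
x=68: ŷ = -13.5 + 68 = 54.5; r = 53.5 − 54.5 = -1
x=88: ŷ = -13.5 + 88 = 74.5; r = 73.5 − 74.5 = -1
x=102: ŷ = -13.5 + 102 = 88.5; r = 89.5 − 88.5 = 1
SSE = 2.25 + 0.25 + 0 + 1 + 1 + 1 = 5.5

SSE = 5.5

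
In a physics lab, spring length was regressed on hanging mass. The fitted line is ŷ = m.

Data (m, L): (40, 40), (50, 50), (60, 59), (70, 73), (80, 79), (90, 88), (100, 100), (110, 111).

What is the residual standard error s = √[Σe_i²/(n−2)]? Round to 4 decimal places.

m=40: ŷ = 40 = 40; e = 40 − 40 = 0
m=50: ŷ = 50 = 50; e = 50 − 50 = 0
m=60: ŷ = 60 = 60; e = 59 − 60 = -1
m=70: ŷ = 70 = 70; e = 73 − 70 = 3
m=80: ŷ = 80 = 80; e = 79 − 80 = -1
m=90: ŷ = 90 = 90; e = 88 − 90 = -2
m=100: ŷ = 100 = 100; e = 100 − 100 = 0
m=110: ŷ = 110 = 110; e = 111 − 110 = 1
SSE = 0 + 0 + 1 + 9 + 1 + 4 + 0 + 1 = 16
s = √(16/6) = √2.66667 ≈ 1.6330

s = 1.6330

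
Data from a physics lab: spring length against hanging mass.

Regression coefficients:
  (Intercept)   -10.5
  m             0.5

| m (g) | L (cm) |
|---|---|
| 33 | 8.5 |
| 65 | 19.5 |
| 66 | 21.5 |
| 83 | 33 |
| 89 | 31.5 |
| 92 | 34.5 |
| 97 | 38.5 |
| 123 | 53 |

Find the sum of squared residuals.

m=33: ŷ = -10.5 + 0.5·33 = 6; r = 8.5 − 6 = 2.5
m=65: ŷ = -10.5 + 0.5·65 = 22; r = 19.5 − 22 = -2.5
m=66: ŷ = -10.5 + 0.5·66 = 22.5; r = 21.5 − 22.5 = -1
m=83: ŷ = -10.5 + 0.5·83 = 31; r = 33 − 31 = 2
m=89: ŷ = -10.5 + 0.5·89 = 34; r = 31.5 − 34 = -2.5
m=92: ŷ = -10.5 + 0.5·92 = 35.5; r = 34.5 − 35.5 = -1
m=97: ŷ = -10.5 + 0.5·97 = 38; r = 38.5 − 38 = 0.5
m=123: ŷ = -10.5 + 0.5·123 = 51; r = 53 − 51 = 2
SSE = 6.25 + 6.25 + 1 + 4 + 6.25 + 1 + 0.25 + 4 = 29

SSE = 29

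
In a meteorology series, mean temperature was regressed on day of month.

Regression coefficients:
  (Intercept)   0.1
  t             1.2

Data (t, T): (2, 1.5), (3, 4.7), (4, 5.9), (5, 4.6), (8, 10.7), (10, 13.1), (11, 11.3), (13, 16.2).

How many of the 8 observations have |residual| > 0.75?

t=2: ŷ = 0.1 + 1.2·2 = 2.5; e = 1.5 − 2.5 = -1
t=3: ŷ = 0.1 + 1.2·3 = 3.7; e = 4.7 − 3.7 = 1
t=4: ŷ = 0.1 + 1.2·4 = 4.9; e = 5.9 − 4.9 = 1
t=5: ŷ = 0.1 + 1.2·5 = 6.1; e = 4.6 − 6.1 = -1.5
t=8: ŷ = 0.1 + 1.2·8 = 9.7; e = 10.7 − 9.7 = 1
t=10: ŷ = 0.1 + 1.2·10 = 12.1; e = 13.1 − 12.1 = 1
t=11: ŷ = 0.1 + 1.2·11 = 13.3; e = 11.3 − 13.3 = -2
t=13: ŷ = 0.1 + 1.2·13 = 15.7; e = 16.2 − 15.7 = 0.5
|e| > 0.75: t=2 (|e|=1), t=3 (|e|=1), t=4 (|e|=1), t=5 (|e|=1.5), t=8 (|e|=1), t=10 (|e|=1), t=11 (|e|=2) → 7

7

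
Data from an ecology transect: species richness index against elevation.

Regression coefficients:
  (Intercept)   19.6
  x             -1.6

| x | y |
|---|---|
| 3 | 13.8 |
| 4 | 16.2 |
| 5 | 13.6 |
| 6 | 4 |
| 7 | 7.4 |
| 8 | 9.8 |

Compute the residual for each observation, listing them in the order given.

x=3: ŷ = 19.6 − 1.6·3 = 14.8; r = 13.8 − 14.8 = -1
x=4: ŷ = 19.6 − 1.6·4 = 13.2; r = 16.2 − 13.2 = 3
x=5: ŷ = 19.6 − 1.6·5 = 11.6; r = 13.6 − 11.6 = 2
x=6: ŷ = 19.6 − 1.6·6 = 10; r = 4 − 10 = -6
x=7: ŷ = 19.6 − 1.6·7 = 8.4; r = 7.4 − 8.4 = -1
x=8: ŷ = 19.6 − 1.6·8 = 6.8; r = 9.8 − 6.8 = 3

-1, 3, 2, -6, -1, 3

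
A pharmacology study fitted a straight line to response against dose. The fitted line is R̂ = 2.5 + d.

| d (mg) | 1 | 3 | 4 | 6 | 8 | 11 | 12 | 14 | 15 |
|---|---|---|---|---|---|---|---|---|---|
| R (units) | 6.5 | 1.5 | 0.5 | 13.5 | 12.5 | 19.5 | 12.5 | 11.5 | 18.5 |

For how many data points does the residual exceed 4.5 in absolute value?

4

d=1: R̂ = 2.5 + 1 = 3.5; e = 6.5 − 3.5 = 3
d=3: R̂ = 2.5 + 3 = 5.5; e = 1.5 − 5.5 = -4
d=4: R̂ = 2.5 + 4 = 6.5; e = 0.5 − 6.5 = -6
d=6: R̂ = 2.5 + 6 = 8.5; e = 13.5 − 8.5 = 5
d=8: R̂ = 2.5 + 8 = 10.5; e = 12.5 − 10.5 = 2
d=11: R̂ = 2.5 + 11 = 13.5; e = 19.5 − 13.5 = 6
d=12: R̂ = 2.5 + 12 = 14.5; e = 12.5 − 14.5 = -2
d=14: R̂ = 2.5 + 14 = 16.5; e = 11.5 − 16.5 = -5
d=15: R̂ = 2.5 + 15 = 17.5; e = 18.5 − 17.5 = 1
|e| > 4.5: d=4 (|e|=6), d=6 (|e|=5), d=11 (|e|=6), d=14 (|e|=5) → 4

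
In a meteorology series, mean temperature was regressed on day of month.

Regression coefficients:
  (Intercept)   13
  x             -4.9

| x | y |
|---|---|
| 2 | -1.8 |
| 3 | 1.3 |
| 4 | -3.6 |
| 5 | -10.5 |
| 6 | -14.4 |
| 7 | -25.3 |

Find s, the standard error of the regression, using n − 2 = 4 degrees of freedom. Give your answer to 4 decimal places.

s = 4.0000

x=2: ŷ = 13 − 4.9·2 = 3.2; e = -1.8 − 3.2 = -5
x=3: ŷ = 13 − 4.9·3 = -1.7; e = 1.3 − (-1.7) = 3
x=4: ŷ = 13 − 4.9·4 = -6.6; e = -3.6 − (-6.6) = 3
x=5: ŷ = 13 − 4.9·5 = -11.5; e = -10.5 − (-11.5) = 1
x=6: ŷ = 13 − 4.9·6 = -16.4; e = -14.4 − (-16.4) = 2
x=7: ŷ = 13 − 4.9·7 = -21.3; e = -25.3 − (-21.3) = -4
SSE = 25 + 9 + 9 + 1 + 4 + 16 = 64
s = √(64/4) = √16 ≈ 4.0000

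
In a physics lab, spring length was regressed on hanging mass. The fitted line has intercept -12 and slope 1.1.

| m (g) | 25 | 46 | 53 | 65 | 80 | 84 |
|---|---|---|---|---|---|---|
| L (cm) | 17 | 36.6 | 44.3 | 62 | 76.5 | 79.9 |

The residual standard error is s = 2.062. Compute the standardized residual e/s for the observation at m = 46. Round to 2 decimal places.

-0.97

L̂ = -12 + 1.1·46 = 38.6
e = 36.6 − 38.6 = -2
e/s = -2 / 2.062 = -0.97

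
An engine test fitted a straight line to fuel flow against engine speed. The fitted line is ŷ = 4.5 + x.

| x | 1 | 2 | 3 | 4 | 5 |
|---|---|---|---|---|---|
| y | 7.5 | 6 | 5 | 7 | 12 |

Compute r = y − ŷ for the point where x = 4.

ŷ = 4.5 + 4 = 8.5
r = 7 − 8.5 = -1.5

r = -1.5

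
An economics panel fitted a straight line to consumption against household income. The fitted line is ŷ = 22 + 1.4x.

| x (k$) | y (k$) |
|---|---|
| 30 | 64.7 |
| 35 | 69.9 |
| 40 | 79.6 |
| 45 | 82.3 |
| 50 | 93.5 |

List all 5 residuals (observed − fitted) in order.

0.7, -1.1, 1.6, -2.7, 1.5

x=30: ŷ = 22 + 1.4·30 = 64; e = 64.7 − 64 = 0.7
x=35: ŷ = 22 + 1.4·35 = 71; e = 69.9 − 71 = -1.1
x=40: ŷ = 22 + 1.4·40 = 78; e = 79.6 − 78 = 1.6
x=45: ŷ = 22 + 1.4·45 = 85; e = 82.3 − 85 = -2.7
x=50: ŷ = 22 + 1.4·50 = 92; e = 93.5 − 92 = 1.5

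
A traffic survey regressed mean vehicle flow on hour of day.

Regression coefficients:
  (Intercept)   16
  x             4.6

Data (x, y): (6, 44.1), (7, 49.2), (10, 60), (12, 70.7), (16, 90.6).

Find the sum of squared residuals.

SSE = 6.5

x=6: ŷ = 16 + 4.6·6 = 43.6; e = 44.1 − 43.6 = 0.5
x=7: ŷ = 16 + 4.6·7 = 48.2; e = 49.2 − 48.2 = 1
x=10: ŷ = 16 + 4.6·10 = 62; e = 60 − 62 = -2
x=12: ŷ = 16 + 4.6·12 = 71.2; e = 70.7 − 71.2 = -0.5
x=16: ŷ = 16 + 4.6·16 = 89.6; e = 90.6 − 89.6 = 1
SSE = 0.25 + 1 + 4 + 0.25 + 1 = 6.5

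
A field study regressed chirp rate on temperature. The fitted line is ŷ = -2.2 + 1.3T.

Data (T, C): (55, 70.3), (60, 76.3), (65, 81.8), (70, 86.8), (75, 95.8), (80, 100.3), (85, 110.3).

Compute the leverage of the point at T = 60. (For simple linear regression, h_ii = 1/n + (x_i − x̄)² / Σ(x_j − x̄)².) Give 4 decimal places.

h = 0.2857

T̄ = (55 + 60 + 65 + 70 + 75 + 80 + 85)/7 = 70
Σ(T − T̄)² = 225 + 100 + 25 + 0 + 25 + 100 + 225 = 700
h = 1/7 + (-10)²/700 = 0.142857 + 0.142857 = 0.2857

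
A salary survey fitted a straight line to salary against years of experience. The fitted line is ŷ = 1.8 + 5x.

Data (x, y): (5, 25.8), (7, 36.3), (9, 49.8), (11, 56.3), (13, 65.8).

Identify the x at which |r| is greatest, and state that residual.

x = 9, r = 3

x=5: ŷ = 1.8 + 5·5 = 26.8; r = 25.8 − 26.8 = -1
x=7: ŷ = 1.8 + 5·7 = 36.8; r = 36.3 − 36.8 = -0.5
x=9: ŷ = 1.8 + 5·9 = 46.8; r = 49.8 − 46.8 = 3
x=11: ŷ = 1.8 + 5·11 = 56.8; r = 56.3 − 56.8 = -0.5
x=13: ŷ = 1.8 + 5·13 = 66.8; r = 65.8 − 66.8 = -1
Largest |r| is 3 at x = 9, residual 3.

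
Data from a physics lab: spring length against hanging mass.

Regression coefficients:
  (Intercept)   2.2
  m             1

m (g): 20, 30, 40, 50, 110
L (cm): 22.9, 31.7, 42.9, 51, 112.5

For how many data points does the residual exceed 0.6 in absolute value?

m=20: ŷ = 2.2 + 20 = 22.2; r = 22.9 − 22.2 = 0.7
m=30: ŷ = 2.2 + 30 = 32.2; r = 31.7 − 32.2 = -0.5
m=40: ŷ = 2.2 + 40 = 42.2; r = 42.9 − 42.2 = 0.7
m=50: ŷ = 2.2 + 50 = 52.2; r = 51 − 52.2 = -1.2
m=110: ŷ = 2.2 + 110 = 112.2; r = 112.5 − 112.2 = 0.3
|r| > 0.6: m=20 (|r|=0.7), m=40 (|r|=0.7), m=50 (|r|=1.2) → 3

3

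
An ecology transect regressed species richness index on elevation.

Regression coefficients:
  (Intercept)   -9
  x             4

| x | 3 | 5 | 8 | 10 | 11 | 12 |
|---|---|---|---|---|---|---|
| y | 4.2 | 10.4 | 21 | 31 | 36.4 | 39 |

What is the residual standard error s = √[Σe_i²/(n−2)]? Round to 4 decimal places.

s = 1.3928

x=3: ŷ = -9 + 4·3 = 3; e = 4.2 − 3 = 1.2
x=5: ŷ = -9 + 4·5 = 11; e = 10.4 − 11 = -0.6
x=8: ŷ = -9 + 4·8 = 23; e = 21 − 23 = -2
x=10: ŷ = -9 + 4·10 = 31; e = 31 − 31 = 0
x=11: ŷ = -9 + 4·11 = 35; e = 36.4 − 35 = 1.4
x=12: ŷ = -9 + 4·12 = 39; e = 39 − 39 = 0
SSE = 1.44 + 0.36 + 4 + 0 + 1.96 + 0 = 7.76
s = √(7.76/4) = √1.94 ≈ 1.3928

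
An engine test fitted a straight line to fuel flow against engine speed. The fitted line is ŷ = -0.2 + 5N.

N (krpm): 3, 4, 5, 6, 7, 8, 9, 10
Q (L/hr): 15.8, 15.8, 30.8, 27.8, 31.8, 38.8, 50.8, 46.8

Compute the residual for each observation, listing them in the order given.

N=3: ŷ = -0.2 + 5·3 = 14.8; e = 15.8 − 14.8 = 1
N=4: ŷ = -0.2 + 5·4 = 19.8; e = 15.8 − 19.8 = -4
N=5: ŷ = -0.2 + 5·5 = 24.8; e = 30.8 − 24.8 = 6
N=6: ŷ = -0.2 + 5·6 = 29.8; e = 27.8 − 29.8 = -2
N=7: ŷ = -0.2 + 5·7 = 34.8; e = 31.8 − 34.8 = -3
N=8: ŷ = -0.2 + 5·8 = 39.8; e = 38.8 − 39.8 = -1
N=9: ŷ = -0.2 + 5·9 = 44.8; e = 50.8 − 44.8 = 6
N=10: ŷ = -0.2 + 5·10 = 49.8; e = 46.8 − 49.8 = -3

1, -4, 6, -2, -3, -1, 6, -3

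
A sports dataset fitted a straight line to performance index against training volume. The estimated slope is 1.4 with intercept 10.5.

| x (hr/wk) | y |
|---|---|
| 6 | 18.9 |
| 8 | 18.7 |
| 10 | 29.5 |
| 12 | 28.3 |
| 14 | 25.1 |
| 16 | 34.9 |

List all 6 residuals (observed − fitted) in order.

0, -3, 5, 1, -5, 2

x=6: ŷ = 10.5 + 1.4·6 = 18.9; e = 18.9 − 18.9 = 0
x=8: ŷ = 10.5 + 1.4·8 = 21.7; e = 18.7 − 21.7 = -3
x=10: ŷ = 10.5 + 1.4·10 = 24.5; e = 29.5 − 24.5 = 5
x=12: ŷ = 10.5 + 1.4·12 = 27.3; e = 28.3 − 27.3 = 1
x=14: ŷ = 10.5 + 1.4·14 = 30.1; e = 25.1 − 30.1 = -5
x=16: ŷ = 10.5 + 1.4·16 = 32.9; e = 34.9 − 32.9 = 2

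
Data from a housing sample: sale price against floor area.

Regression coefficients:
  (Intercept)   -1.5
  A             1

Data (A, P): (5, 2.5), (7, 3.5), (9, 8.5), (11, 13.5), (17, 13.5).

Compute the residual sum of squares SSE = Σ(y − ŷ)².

SSE = 26

A=5: P̂ = -1.5 + 5 = 3.5; e = 2.5 − 3.5 = -1
A=7: P̂ = -1.5 + 7 = 5.5; e = 3.5 − 5.5 = -2
A=9: P̂ = -1.5 + 9 = 7.5; e = 8.5 − 7.5 = 1
A=11: P̂ = -1.5 + 11 = 9.5; e = 13.5 − 9.5 = 4
A=17: P̂ = -1.5 + 17 = 15.5; e = 13.5 − 15.5 = -2
SSE = 1 + 4 + 1 + 16 + 4 = 26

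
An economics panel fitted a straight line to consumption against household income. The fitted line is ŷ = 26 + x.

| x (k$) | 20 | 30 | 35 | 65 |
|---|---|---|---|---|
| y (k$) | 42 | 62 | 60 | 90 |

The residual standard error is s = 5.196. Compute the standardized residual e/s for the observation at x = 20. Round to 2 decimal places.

-0.77

ŷ = 26 + 20 = 46
e = 42 − 46 = -4
e/s = -4 / 5.196 = -0.77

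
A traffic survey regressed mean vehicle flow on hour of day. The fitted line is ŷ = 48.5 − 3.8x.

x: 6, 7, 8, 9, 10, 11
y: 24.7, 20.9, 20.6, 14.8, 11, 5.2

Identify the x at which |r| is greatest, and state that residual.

x = 8, r = 2.5

x=6: ŷ = 48.5 − 3.8·6 = 25.7; r = 24.7 − 25.7 = -1
x=7: ŷ = 48.5 − 3.8·7 = 21.9; r = 20.9 − 21.9 = -1
x=8: ŷ = 48.5 − 3.8·8 = 18.1; r = 20.6 − 18.1 = 2.5
x=9: ŷ = 48.5 − 3.8·9 = 14.3; r = 14.8 − 14.3 = 0.5
x=10: ŷ = 48.5 − 3.8·10 = 10.5; r = 11 − 10.5 = 0.5
x=11: ŷ = 48.5 − 3.8·11 = 6.7; r = 5.2 − 6.7 = -1.5
Largest |r| is 2.5 at x = 8, residual 2.5.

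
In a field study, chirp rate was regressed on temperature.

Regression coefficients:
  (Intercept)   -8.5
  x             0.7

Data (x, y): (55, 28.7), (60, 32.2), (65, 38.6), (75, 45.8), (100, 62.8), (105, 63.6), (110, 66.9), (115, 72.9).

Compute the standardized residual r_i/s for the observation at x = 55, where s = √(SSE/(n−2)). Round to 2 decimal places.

x=55: ŷ = -8.5 + 0.7·55 = 30; r = 28.7 − 30 = -1.3
x=60: ŷ = -8.5 + 0.7·60 = 33.5; r = 32.2 − 33.5 = -1.3
x=65: ŷ = -8.5 + 0.7·65 = 37; r = 38.6 − 37 = 1.6
x=75: ŷ = -8.5 + 0.7·75 = 44; r = 45.8 − 44 = 1.8
x=100: ŷ = -8.5 + 0.7·100 = 61.5; r = 62.8 − 61.5 = 1.3
x=105: ŷ = -8.5 + 0.7·105 = 65; r = 63.6 − 65 = -1.4
x=110: ŷ = -8.5 + 0.7·110 = 68.5; r = 66.9 − 68.5 = -1.6
x=115: ŷ = -8.5 + 0.7·115 = 72; r = 72.9 − 72 = 0.9
SSE = 1.69 + 1.69 + 2.56 + 3.24 + 1.69 + 1.96 + 2.56 + 0.81 = 16.2
s = √(16.2/6) = 1.64317
r/s = -1.3 / 1.64317 = -0.79

-0.79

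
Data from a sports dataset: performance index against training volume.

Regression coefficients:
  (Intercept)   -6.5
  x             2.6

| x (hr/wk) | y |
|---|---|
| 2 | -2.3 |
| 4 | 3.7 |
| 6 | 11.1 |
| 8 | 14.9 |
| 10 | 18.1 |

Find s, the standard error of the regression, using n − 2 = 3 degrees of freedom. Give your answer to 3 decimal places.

x=2: ŷ = -6.5 + 2.6·2 = -1.3; e = -2.3 − (-1.3) = -1
x=4: ŷ = -6.5 + 2.6·4 = 3.9; e = 3.7 − 3.9 = -0.2
x=6: ŷ = -6.5 + 2.6·6 = 9.1; e = 11.1 − 9.1 = 2
x=8: ŷ = -6.5 + 2.6·8 = 14.3; e = 14.9 − 14.3 = 0.6
x=10: ŷ = -6.5 + 2.6·10 = 19.5; e = 18.1 − 19.5 = -1.4
SSE = 1 + 0.04 + 4 + 0.36 + 1.96 = 7.36
s = √(7.36/3) = √2.45333 ≈ 1.566

s = 1.566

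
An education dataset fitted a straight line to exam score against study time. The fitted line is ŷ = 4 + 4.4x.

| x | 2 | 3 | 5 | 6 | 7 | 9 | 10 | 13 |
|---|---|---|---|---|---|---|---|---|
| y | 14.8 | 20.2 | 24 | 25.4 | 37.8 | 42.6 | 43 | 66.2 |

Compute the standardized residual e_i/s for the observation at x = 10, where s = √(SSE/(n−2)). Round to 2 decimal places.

x=2: ŷ = 4 + 4.4·2 = 12.8; e = 14.8 − 12.8 = 2
x=3: ŷ = 4 + 4.4·3 = 17.2; e = 20.2 − 17.2 = 3
x=5: ŷ = 4 + 4.4·5 = 26; e = 24 − 26 = -2
x=6: ŷ = 4 + 4.4·6 = 30.4; e = 25.4 − 30.4 = -5
x=7: ŷ = 4 + 4.4·7 = 34.8; e = 37.8 − 34.8 = 3
x=9: ŷ = 4 + 4.4·9 = 43.6; e = 42.6 − 43.6 = -1
x=10: ŷ = 4 + 4.4·10 = 48; e = 43 − 48 = -5
x=13: ŷ = 4 + 4.4·13 = 61.2; e = 66.2 − 61.2 = 5
SSE = 4 + 9 + 4 + 25 + 9 + 1 + 25 + 25 = 102
s = √(102/6) = 4.12311
e/s = -5 / 4.12311 = -1.21

-1.21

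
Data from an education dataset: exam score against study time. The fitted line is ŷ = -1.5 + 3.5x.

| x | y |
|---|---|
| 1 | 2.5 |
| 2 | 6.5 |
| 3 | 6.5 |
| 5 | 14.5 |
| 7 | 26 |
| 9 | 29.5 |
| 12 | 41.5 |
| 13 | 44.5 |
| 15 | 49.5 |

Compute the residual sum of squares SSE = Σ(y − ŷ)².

x=1: ŷ = -1.5 + 3.5·1 = 2; e = 2.5 − 2 = 0.5
x=2: ŷ = -1.5 + 3.5·2 = 5.5; e = 6.5 − 5.5 = 1
x=3: ŷ = -1.5 + 3.5·3 = 9; e = 6.5 − 9 = -2.5
x=5: ŷ = -1.5 + 3.5·5 = 16; e = 14.5 − 16 = -1.5
x=7: ŷ = -1.5 + 3.5·7 = 23; e = 26 − 23 = 3
x=9: ŷ = -1.5 + 3.5·9 = 30; e = 29.5 − 30 = -0.5
x=12: ŷ = -1.5 + 3.5·12 = 40.5; e = 41.5 − 40.5 = 1
x=13: ŷ = -1.5 + 3.5·13 = 44; e = 44.5 − 44 = 0.5
x=15: ŷ = -1.5 + 3.5·15 = 51; e = 49.5 − 51 = -1.5
SSE = 0.25 + 1 + 6.25 + 2.25 + 9 + 0.25 + 1 + 0.25 + 2.25 = 22.5

SSE = 22.5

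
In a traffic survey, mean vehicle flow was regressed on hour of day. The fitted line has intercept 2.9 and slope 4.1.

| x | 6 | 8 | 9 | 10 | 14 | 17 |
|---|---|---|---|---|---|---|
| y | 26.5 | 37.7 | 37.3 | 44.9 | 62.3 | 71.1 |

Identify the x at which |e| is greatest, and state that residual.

x = 9, e = -2.5

x=6: ŷ = 2.9 + 4.1·6 = 27.5; e = 26.5 − 27.5 = -1
x=8: ŷ = 2.9 + 4.1·8 = 35.7; e = 37.7 − 35.7 = 2
x=9: ŷ = 2.9 + 4.1·9 = 39.8; e = 37.3 − 39.8 = -2.5
x=10: ŷ = 2.9 + 4.1·10 = 43.9; e = 44.9 − 43.9 = 1
x=14: ŷ = 2.9 + 4.1·14 = 60.3; e = 62.3 − 60.3 = 2
x=17: ŷ = 2.9 + 4.1·17 = 72.6; e = 71.1 − 72.6 = -1.5
Largest |e| is 2.5 at x = 9, residual -2.5.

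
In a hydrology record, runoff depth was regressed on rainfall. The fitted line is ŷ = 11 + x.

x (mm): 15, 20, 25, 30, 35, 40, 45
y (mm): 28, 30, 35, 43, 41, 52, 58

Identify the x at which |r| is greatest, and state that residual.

x=15: ŷ = 11 + 15 = 26; r = 28 − 26 = 2
x=20: ŷ = 11 + 20 = 31; r = 30 − 31 = -1
x=25: ŷ = 11 + 25 = 36; r = 35 − 36 = -1
x=30: ŷ = 11 + 30 = 41; r = 43 − 41 = 2
x=35: ŷ = 11 + 35 = 46; r = 41 − 46 = -5
x=40: ŷ = 11 + 40 = 51; r = 52 − 51 = 1
x=45: ŷ = 11 + 45 = 56; r = 58 − 56 = 2
Largest |r| is 5 at x = 35, residual -5.

x = 35, r = -5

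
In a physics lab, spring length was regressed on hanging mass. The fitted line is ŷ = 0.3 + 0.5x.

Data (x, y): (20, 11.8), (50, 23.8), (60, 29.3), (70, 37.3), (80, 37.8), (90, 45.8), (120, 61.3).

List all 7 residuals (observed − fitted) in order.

1.5, -1.5, -1, 2, -2.5, 0.5, 1

x=20: ŷ = 0.3 + 0.5·20 = 10.3; r = 11.8 − 10.3 = 1.5
x=50: ŷ = 0.3 + 0.5·50 = 25.3; r = 23.8 − 25.3 = -1.5
x=60: ŷ = 0.3 + 0.5·60 = 30.3; r = 29.3 − 30.3 = -1
x=70: ŷ = 0.3 + 0.5·70 = 35.3; r = 37.3 − 35.3 = 2
x=80: ŷ = 0.3 + 0.5·80 = 40.3; r = 37.8 − 40.3 = -2.5
x=90: ŷ = 0.3 + 0.5·90 = 45.3; r = 45.8 − 45.3 = 0.5
x=120: ŷ = 0.3 + 0.5·120 = 60.3; r = 61.3 − 60.3 = 1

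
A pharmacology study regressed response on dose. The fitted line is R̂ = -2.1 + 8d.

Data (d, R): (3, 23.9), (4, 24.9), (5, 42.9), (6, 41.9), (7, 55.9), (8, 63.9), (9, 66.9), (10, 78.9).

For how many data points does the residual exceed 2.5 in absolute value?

4

d=3: R̂ = -2.1 + 8·3 = 21.9; e = 23.9 − 21.9 = 2
d=4: R̂ = -2.1 + 8·4 = 29.9; e = 24.9 − 29.9 = -5
d=5: R̂ = -2.1 + 8·5 = 37.9; e = 42.9 − 37.9 = 5
d=6: R̂ = -2.1 + 8·6 = 45.9; e = 41.9 − 45.9 = -4
d=7: R̂ = -2.1 + 8·7 = 53.9; e = 55.9 − 53.9 = 2
d=8: R̂ = -2.1 + 8·8 = 61.9; e = 63.9 − 61.9 = 2
d=9: R̂ = -2.1 + 8·9 = 69.9; e = 66.9 − 69.9 = -3
d=10: R̂ = -2.1 + 8·10 = 77.9; e = 78.9 − 77.9 = 1
|e| > 2.5: d=4 (|e|=5), d=5 (|e|=5), d=6 (|e|=4), d=9 (|e|=3) → 4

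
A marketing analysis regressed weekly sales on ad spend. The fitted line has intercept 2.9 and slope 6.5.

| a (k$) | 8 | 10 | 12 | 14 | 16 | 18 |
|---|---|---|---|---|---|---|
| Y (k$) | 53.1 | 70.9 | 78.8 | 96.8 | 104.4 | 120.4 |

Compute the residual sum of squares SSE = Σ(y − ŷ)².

SSE = 31.56

a=8: ŷ = 2.9 + 6.5·8 = 54.9; r = 53.1 − 54.9 = -1.8
a=10: ŷ = 2.9 + 6.5·10 = 67.9; r = 70.9 − 67.9 = 3
a=12: ŷ = 2.9 + 6.5·12 = 80.9; r = 78.8 − 80.9 = -2.1
a=14: ŷ = 2.9 + 6.5·14 = 93.9; r = 96.8 − 93.9 = 2.9
a=16: ŷ = 2.9 + 6.5·16 = 106.9; r = 104.4 − 106.9 = -2.5
a=18: ŷ = 2.9 + 6.5·18 = 119.9; r = 120.4 − 119.9 = 0.5
SSE = 3.24 + 9 + 4.41 + 8.41 + 6.25 + 0.25 = 31.56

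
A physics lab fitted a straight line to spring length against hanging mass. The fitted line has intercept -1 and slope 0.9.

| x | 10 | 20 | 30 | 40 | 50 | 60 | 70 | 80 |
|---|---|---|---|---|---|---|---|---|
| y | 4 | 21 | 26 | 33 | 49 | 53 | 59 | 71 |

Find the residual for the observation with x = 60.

r = 0

ŷ = -1 + 0.9·60 = 53
r = 53 − 53 = 0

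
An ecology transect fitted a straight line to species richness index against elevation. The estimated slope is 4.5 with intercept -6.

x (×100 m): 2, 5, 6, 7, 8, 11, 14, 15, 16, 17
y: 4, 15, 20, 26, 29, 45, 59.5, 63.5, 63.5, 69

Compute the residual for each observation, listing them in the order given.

1, -1.5, -1, 0.5, -1, 1.5, 2.5, 2, -2.5, -1.5

x=2: ŷ = -6 + 4.5·2 = 3; e = 4 − 3 = 1
x=5: ŷ = -6 + 4.5·5 = 16.5; e = 15 − 16.5 = -1.5
x=6: ŷ = -6 + 4.5·6 = 21; e = 20 − 21 = -1
x=7: ŷ = -6 + 4.5·7 = 25.5; e = 26 − 25.5 = 0.5
x=8: ŷ = -6 + 4.5·8 = 30; e = 29 − 30 = -1
x=11: ŷ = -6 + 4.5·11 = 43.5; e = 45 − 43.5 = 1.5
x=14: ŷ = -6 + 4.5·14 = 57; e = 59.5 − 57 = 2.5
x=15: ŷ = -6 + 4.5·15 = 61.5; e = 63.5 − 61.5 = 2
x=16: ŷ = -6 + 4.5·16 = 66; e = 63.5 − 66 = -2.5
x=17: ŷ = -6 + 4.5·17 = 70.5; e = 69 − 70.5 = -1.5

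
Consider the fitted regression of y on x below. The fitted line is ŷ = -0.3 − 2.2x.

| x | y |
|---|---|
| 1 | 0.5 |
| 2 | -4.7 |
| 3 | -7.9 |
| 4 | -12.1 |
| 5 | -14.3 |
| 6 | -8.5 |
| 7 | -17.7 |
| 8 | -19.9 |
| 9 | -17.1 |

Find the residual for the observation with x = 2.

ŷ = -0.3 − 2.2·2 = -4.7
r = -4.7 − (-4.7) = 0

r = 0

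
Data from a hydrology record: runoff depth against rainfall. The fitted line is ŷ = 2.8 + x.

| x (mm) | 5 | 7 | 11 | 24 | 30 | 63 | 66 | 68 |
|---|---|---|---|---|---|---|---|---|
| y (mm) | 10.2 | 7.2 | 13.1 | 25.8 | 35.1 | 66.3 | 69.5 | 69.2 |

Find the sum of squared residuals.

x=5: ŷ = 2.8 + 5 = 7.8; r = 10.2 − 7.8 = 2.4
x=7: ŷ = 2.8 + 7 = 9.8; r = 7.2 − 9.8 = -2.6
x=11: ŷ = 2.8 + 11 = 13.8; r = 13.1 − 13.8 = -0.7
x=24: ŷ = 2.8 + 24 = 26.8; r = 25.8 − 26.8 = -1
x=30: ŷ = 2.8 + 30 = 32.8; r = 35.1 − 32.8 = 2.3
x=63: ŷ = 2.8 + 63 = 65.8; r = 66.3 − 65.8 = 0.5
x=66: ŷ = 2.8 + 66 = 68.8; r = 69.5 − 68.8 = 0.7
x=68: ŷ = 2.8 + 68 = 70.8; r = 69.2 − 70.8 = -1.6
SSE = 5.76 + 6.76 + 0.49 + 1 + 5.29 + 0.25 + 0.49 + 2.56 = 22.6

SSE = 22.6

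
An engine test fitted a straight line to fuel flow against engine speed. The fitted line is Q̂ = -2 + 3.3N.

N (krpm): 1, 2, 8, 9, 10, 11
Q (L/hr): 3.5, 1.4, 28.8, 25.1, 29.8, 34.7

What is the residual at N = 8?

Q̂ = -2 + 3.3·8 = 24.4
e = 28.8 − 24.4 = 4.4

e = 4.4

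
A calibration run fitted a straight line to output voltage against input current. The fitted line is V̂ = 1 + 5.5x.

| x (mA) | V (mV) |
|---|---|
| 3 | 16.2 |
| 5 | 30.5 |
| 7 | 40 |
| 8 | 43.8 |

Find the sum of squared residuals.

SSE = 7.38

x=3: V̂ = 1 + 5.5·3 = 17.5; r = 16.2 − 17.5 = -1.3
x=5: V̂ = 1 + 5.5·5 = 28.5; r = 30.5 − 28.5 = 2
x=7: V̂ = 1 + 5.5·7 = 39.5; r = 40 − 39.5 = 0.5
x=8: V̂ = 1 + 5.5·8 = 45; r = 43.8 − 45 = -1.2
SSE = 1.69 + 4 + 0.25 + 1.44 = 7.38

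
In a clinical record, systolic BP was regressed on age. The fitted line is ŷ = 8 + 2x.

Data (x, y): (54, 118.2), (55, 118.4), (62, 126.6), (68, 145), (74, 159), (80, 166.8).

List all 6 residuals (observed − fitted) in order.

2.2, 0.4, -5.4, 1, 3, -1.2

x=54: ŷ = 8 + 2·54 = 116; r = 118.2 − 116 = 2.2
x=55: ŷ = 8 + 2·55 = 118; r = 118.4 − 118 = 0.4
x=62: ŷ = 8 + 2·62 = 132; r = 126.6 − 132 = -5.4
x=68: ŷ = 8 + 2·68 = 144; r = 145 − 144 = 1
x=74: ŷ = 8 + 2·74 = 156; r = 159 − 156 = 3
x=80: ŷ = 8 + 2·80 = 168; r = 166.8 − 168 = -1.2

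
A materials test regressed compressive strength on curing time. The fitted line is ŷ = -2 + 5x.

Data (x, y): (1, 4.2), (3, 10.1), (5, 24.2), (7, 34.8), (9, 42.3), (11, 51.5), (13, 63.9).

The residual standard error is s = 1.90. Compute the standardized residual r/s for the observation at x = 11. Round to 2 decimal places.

ŷ = -2 + 5·11 = 53
r = 51.5 − 53 = -1.5
r/s = -1.5 / 1.90 = -0.79

-0.79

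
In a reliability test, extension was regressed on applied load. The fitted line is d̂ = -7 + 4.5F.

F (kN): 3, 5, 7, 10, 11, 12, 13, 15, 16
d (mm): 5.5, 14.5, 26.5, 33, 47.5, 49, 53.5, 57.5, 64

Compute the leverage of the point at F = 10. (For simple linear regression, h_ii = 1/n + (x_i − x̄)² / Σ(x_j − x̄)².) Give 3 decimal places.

h = 0.111

F̄ = (3 + 5 + 7 + 10 + 11 + 12 + 13 + 15 + 16)/9 = 10.2222
Σ(F − F̄)² = 52.1605 + 27.2716 + 10.3827 + 0.0493827 + 0.604938 + 3.16049 + 7.71605 + 22.8272 + 33.3827 = 157.556
h = 1/9 + (-0.222222)²/157.556 = 0.111111 + 0.00031343 = 0.111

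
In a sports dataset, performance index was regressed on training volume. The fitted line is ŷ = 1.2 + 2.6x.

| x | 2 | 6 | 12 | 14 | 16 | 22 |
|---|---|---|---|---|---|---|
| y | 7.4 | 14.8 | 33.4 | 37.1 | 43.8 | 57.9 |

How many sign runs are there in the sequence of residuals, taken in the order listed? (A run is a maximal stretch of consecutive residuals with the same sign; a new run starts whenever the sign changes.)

6 runs

x=2: ŷ = 1.2 + 2.6·2 = 6.4; e = 7.4 − 6.4 = 1
x=6: ŷ = 1.2 + 2.6·6 = 16.8; e = 14.8 − 16.8 = -2
x=12: ŷ = 1.2 + 2.6·12 = 32.4; e = 33.4 − 32.4 = 1
x=14: ŷ = 1.2 + 2.6·14 = 37.6; e = 37.1 − 37.6 = -0.5
x=16: ŷ = 1.2 + 2.6·16 = 42.8; e = 43.8 − 42.8 = 1
x=22: ŷ = 1.2 + 2.6·22 = 58.4; e = 57.9 − 58.4 = -0.5
Signs: + − + − + −
Runs: +×1, −×1, +×1, −×1, +×1, −×1 → 6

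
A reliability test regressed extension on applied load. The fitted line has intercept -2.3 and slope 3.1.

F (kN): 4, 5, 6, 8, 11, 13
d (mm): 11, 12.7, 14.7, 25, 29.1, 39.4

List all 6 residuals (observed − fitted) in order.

0.9, -0.5, -1.6, 2.5, -2.7, 1.4

F=4: ŷ = -2.3 + 3.1·4 = 10.1; e = 11 − 10.1 = 0.9
F=5: ŷ = -2.3 + 3.1·5 = 13.2; e = 12.7 − 13.2 = -0.5
F=6: ŷ = -2.3 + 3.1·6 = 16.3; e = 14.7 − 16.3 = -1.6
F=8: ŷ = -2.3 + 3.1·8 = 22.5; e = 25 − 22.5 = 2.5
F=11: ŷ = -2.3 + 3.1·11 = 31.8; e = 29.1 − 31.8 = -2.7
F=13: ŷ = -2.3 + 3.1·13 = 38; e = 39.4 − 38 = 1.4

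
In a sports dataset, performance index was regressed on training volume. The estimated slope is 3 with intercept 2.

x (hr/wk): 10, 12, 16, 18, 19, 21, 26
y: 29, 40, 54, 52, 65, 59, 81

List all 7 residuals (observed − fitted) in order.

-3, 2, 4, -4, 6, -6, 1

x=10: ŷ = 2 + 3·10 = 32; e = 29 − 32 = -3
x=12: ŷ = 2 + 3·12 = 38; e = 40 − 38 = 2
x=16: ŷ = 2 + 3·16 = 50; e = 54 − 50 = 4
x=18: ŷ = 2 + 3·18 = 56; e = 52 − 56 = -4
x=19: ŷ = 2 + 3·19 = 59; e = 65 − 59 = 6
x=21: ŷ = 2 + 3·21 = 65; e = 59 − 65 = -6
x=26: ŷ = 2 + 3·26 = 80; e = 81 − 80 = 1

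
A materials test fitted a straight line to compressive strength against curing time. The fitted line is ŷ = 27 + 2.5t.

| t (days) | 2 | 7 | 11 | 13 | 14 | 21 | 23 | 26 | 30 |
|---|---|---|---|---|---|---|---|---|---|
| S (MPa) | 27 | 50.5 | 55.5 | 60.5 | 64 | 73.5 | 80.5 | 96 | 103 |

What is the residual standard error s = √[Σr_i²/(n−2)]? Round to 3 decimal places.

t=2: ŷ = 27 + 2.5·2 = 32; r = 27 − 32 = -5
t=7: ŷ = 27 + 2.5·7 = 44.5; r = 50.5 − 44.5 = 6
t=11: ŷ = 27 + 2.5·11 = 54.5; r = 55.5 − 54.5 = 1
t=13: ŷ = 27 + 2.5·13 = 59.5; r = 60.5 − 59.5 = 1
t=14: ŷ = 27 + 2.5·14 = 62; r = 64 − 62 = 2
t=21: ŷ = 27 + 2.5·21 = 79.5; r = 73.5 − 79.5 = -6
t=23: ŷ = 27 + 2.5·23 = 84.5; r = 80.5 − 84.5 = -4
t=26: ŷ = 27 + 2.5·26 = 92; r = 96 − 92 = 4
t=30: ŷ = 27 + 2.5·30 = 102; r = 103 − 102 = 1
SSE = 25 + 36 + 1 + 1 + 4 + 36 + 16 + 16 + 1 = 136
s = √(136/7) = √19.4286 ≈ 4.408

s = 4.408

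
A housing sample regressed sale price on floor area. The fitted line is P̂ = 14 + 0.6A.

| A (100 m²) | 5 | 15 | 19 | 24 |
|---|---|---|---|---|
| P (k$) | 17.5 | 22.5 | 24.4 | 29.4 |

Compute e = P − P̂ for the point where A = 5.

P̂ = 14 + 0.6·5 = 17
e = 17.5 − 17 = 0.5

e = 0.5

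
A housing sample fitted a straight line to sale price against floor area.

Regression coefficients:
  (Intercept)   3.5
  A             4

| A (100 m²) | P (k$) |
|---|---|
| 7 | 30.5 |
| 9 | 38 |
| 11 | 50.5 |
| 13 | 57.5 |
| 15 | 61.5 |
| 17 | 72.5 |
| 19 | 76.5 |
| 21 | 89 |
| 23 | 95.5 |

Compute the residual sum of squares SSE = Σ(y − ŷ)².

A=7: ŷ = 3.5 + 4·7 = 31.5; e = 30.5 − 31.5 = -1
A=9: ŷ = 3.5 + 4·9 = 39.5; e = 38 − 39.5 = -1.5
A=11: ŷ = 3.5 + 4·11 = 47.5; e = 50.5 − 47.5 = 3
A=13: ŷ = 3.5 + 4·13 = 55.5; e = 57.5 − 55.5 = 2
A=15: ŷ = 3.5 + 4·15 = 63.5; e = 61.5 − 63.5 = -2
A=17: ŷ = 3.5 + 4·17 = 71.5; e = 72.5 − 71.5 = 1
A=19: ŷ = 3.5 + 4·19 = 79.5; e = 76.5 − 79.5 = -3
A=21: ŷ = 3.5 + 4·21 = 87.5; e = 89 − 87.5 = 1.5
A=23: ŷ = 3.5 + 4·23 = 95.5; e = 95.5 − 95.5 = 0
SSE = 1 + 2.25 + 9 + 4 + 4 + 1 + 9 + 2.25 + 0 = 32.5

SSE = 32.5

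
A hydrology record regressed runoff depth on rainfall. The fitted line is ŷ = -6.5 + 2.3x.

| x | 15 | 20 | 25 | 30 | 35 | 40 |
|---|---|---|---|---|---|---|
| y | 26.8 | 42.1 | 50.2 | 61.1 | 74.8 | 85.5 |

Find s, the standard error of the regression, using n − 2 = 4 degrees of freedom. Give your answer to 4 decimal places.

x=15: ŷ = -6.5 + 2.3·15 = 28; e = 26.8 − 28 = -1.2
x=20: ŷ = -6.5 + 2.3·20 = 39.5; e = 42.1 − 39.5 = 2.6
x=25: ŷ = -6.5 + 2.3·25 = 51; e = 50.2 − 51 = -0.8
x=30: ŷ = -6.5 + 2.3·30 = 62.5; e = 61.1 − 62.5 = -1.4
x=35: ŷ = -6.5 + 2.3·35 = 74; e = 74.8 − 74 = 0.8
x=40: ŷ = -6.5 + 2.3·40 = 85.5; e = 85.5 − 85.5 = 0
SSE = 1.44 + 6.76 + 0.64 + 1.96 + 0.64 + 0 = 11.44
s = √(11.44/4) = √2.86 ≈ 1.6912

s = 1.6912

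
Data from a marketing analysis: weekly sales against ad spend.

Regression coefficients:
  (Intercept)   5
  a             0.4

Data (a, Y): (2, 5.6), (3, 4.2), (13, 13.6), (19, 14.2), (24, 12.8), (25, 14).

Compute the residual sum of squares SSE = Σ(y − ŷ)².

a=2: ŷ = 5 + 0.4·2 = 5.8; e = 5.6 − 5.8 = -0.2
a=3: ŷ = 5 + 0.4·3 = 6.2; e = 4.2 − 6.2 = -2
a=13: ŷ = 5 + 0.4·13 = 10.2; e = 13.6 − 10.2 = 3.4
a=19: ŷ = 5 + 0.4·19 = 12.6; e = 14.2 − 12.6 = 1.6
a=24: ŷ = 5 + 0.4·24 = 14.6; e = 12.8 − 14.6 = -1.8
a=25: ŷ = 5 + 0.4·25 = 15; e = 14 − 15 = -1
SSE = 0.04 + 4 + 11.56 + 2.56 + 3.24 + 1 = 22.4

SSE = 22.4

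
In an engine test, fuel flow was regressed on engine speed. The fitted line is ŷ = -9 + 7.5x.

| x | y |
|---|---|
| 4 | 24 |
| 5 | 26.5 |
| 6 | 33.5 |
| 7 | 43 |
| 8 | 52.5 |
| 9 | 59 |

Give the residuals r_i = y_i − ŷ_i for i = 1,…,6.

x=4: ŷ = -9 + 7.5·4 = 21; r = 24 − 21 = 3
x=5: ŷ = -9 + 7.5·5 = 28.5; r = 26.5 − 28.5 = -2
x=6: ŷ = -9 + 7.5·6 = 36; r = 33.5 − 36 = -2.5
x=7: ŷ = -9 + 7.5·7 = 43.5; r = 43 − 43.5 = -0.5
x=8: ŷ = -9 + 7.5·8 = 51; r = 52.5 − 51 = 1.5
x=9: ŷ = -9 + 7.5·9 = 58.5; r = 59 − 58.5 = 0.5

3, -2, -2.5, -0.5, 1.5, 0.5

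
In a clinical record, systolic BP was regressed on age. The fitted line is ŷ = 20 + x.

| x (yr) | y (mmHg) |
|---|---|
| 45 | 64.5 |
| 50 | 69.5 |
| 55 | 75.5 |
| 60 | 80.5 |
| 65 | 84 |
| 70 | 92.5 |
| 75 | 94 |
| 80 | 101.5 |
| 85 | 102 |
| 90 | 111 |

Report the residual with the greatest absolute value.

x=45: ŷ = 20 + 45 = 65; e = 64.5 − 65 = -0.5
x=50: ŷ = 20 + 50 = 70; e = 69.5 − 70 = -0.5
x=55: ŷ = 20 + 55 = 75; e = 75.5 − 75 = 0.5
x=60: ŷ = 20 + 60 = 80; e = 80.5 − 80 = 0.5
x=65: ŷ = 20 + 65 = 85; e = 84 − 85 = -1
x=70: ŷ = 20 + 70 = 90; e = 92.5 − 90 = 2.5
x=75: ŷ = 20 + 75 = 95; e = 94 − 95 = -1
x=80: ŷ = 20 + 80 = 100; e = 101.5 − 100 = 1.5
x=85: ŷ = 20 + 85 = 105; e = 102 − 105 = -3
x=90: ŷ = 20 + 90 = 110; e = 111 − 110 = 1
Largest |e| is 3 at x = 85, residual -3.

e = -3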